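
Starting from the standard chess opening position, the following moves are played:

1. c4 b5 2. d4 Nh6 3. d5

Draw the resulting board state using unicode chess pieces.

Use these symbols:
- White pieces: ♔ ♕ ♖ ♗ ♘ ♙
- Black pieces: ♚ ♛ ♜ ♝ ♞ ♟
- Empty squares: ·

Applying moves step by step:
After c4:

♜ ♞ ♝ ♛ ♚ ♝ ♞ ♜
♟ ♟ ♟ ♟ ♟ ♟ ♟ ♟
· · · · · · · ·
· · · · · · · ·
· · ♙ · · · · ·
· · · · · · · ·
♙ ♙ · ♙ ♙ ♙ ♙ ♙
♖ ♘ ♗ ♕ ♔ ♗ ♘ ♖


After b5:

♜ ♞ ♝ ♛ ♚ ♝ ♞ ♜
♟ · ♟ ♟ ♟ ♟ ♟ ♟
· · · · · · · ·
· ♟ · · · · · ·
· · ♙ · · · · ·
· · · · · · · ·
♙ ♙ · ♙ ♙ ♙ ♙ ♙
♖ ♘ ♗ ♕ ♔ ♗ ♘ ♖


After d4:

♜ ♞ ♝ ♛ ♚ ♝ ♞ ♜
♟ · ♟ ♟ ♟ ♟ ♟ ♟
· · · · · · · ·
· ♟ · · · · · ·
· · ♙ ♙ · · · ·
· · · · · · · ·
♙ ♙ · · ♙ ♙ ♙ ♙
♖ ♘ ♗ ♕ ♔ ♗ ♘ ♖


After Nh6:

♜ ♞ ♝ ♛ ♚ ♝ · ♜
♟ · ♟ ♟ ♟ ♟ ♟ ♟
· · · · · · · ♞
· ♟ · · · · · ·
· · ♙ ♙ · · · ·
· · · · · · · ·
♙ ♙ · · ♙ ♙ ♙ ♙
♖ ♘ ♗ ♕ ♔ ♗ ♘ ♖


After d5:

♜ ♞ ♝ ♛ ♚ ♝ · ♜
♟ · ♟ ♟ ♟ ♟ ♟ ♟
· · · · · · · ♞
· ♟ · ♙ · · · ·
· · ♙ · · · · ·
· · · · · · · ·
♙ ♙ · · ♙ ♙ ♙ ♙
♖ ♘ ♗ ♕ ♔ ♗ ♘ ♖



  a b c d e f g h
  ─────────────────
8│♜ ♞ ♝ ♛ ♚ ♝ · ♜│8
7│♟ · ♟ ♟ ♟ ♟ ♟ ♟│7
6│· · · · · · · ♞│6
5│· ♟ · ♙ · · · ·│5
4│· · ♙ · · · · ·│4
3│· · · · · · · ·│3
2│♙ ♙ · · ♙ ♙ ♙ ♙│2
1│♖ ♘ ♗ ♕ ♔ ♗ ♘ ♖│1
  ─────────────────
  a b c d e f g h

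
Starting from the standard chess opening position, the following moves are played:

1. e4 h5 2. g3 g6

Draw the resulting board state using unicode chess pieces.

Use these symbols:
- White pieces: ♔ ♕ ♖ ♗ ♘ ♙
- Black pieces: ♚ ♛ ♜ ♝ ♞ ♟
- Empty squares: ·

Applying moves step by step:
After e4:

♜ ♞ ♝ ♛ ♚ ♝ ♞ ♜
♟ ♟ ♟ ♟ ♟ ♟ ♟ ♟
· · · · · · · ·
· · · · · · · ·
· · · · ♙ · · ·
· · · · · · · ·
♙ ♙ ♙ ♙ · ♙ ♙ ♙
♖ ♘ ♗ ♕ ♔ ♗ ♘ ♖


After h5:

♜ ♞ ♝ ♛ ♚ ♝ ♞ ♜
♟ ♟ ♟ ♟ ♟ ♟ ♟ ·
· · · · · · · ·
· · · · · · · ♟
· · · · ♙ · · ·
· · · · · · · ·
♙ ♙ ♙ ♙ · ♙ ♙ ♙
♖ ♘ ♗ ♕ ♔ ♗ ♘ ♖


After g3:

♜ ♞ ♝ ♛ ♚ ♝ ♞ ♜
♟ ♟ ♟ ♟ ♟ ♟ ♟ ·
· · · · · · · ·
· · · · · · · ♟
· · · · ♙ · · ·
· · · · · · ♙ ·
♙ ♙ ♙ ♙ · ♙ · ♙
♖ ♘ ♗ ♕ ♔ ♗ ♘ ♖


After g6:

♜ ♞ ♝ ♛ ♚ ♝ ♞ ♜
♟ ♟ ♟ ♟ ♟ ♟ · ·
· · · · · · ♟ ·
· · · · · · · ♟
· · · · ♙ · · ·
· · · · · · ♙ ·
♙ ♙ ♙ ♙ · ♙ · ♙
♖ ♘ ♗ ♕ ♔ ♗ ♘ ♖



  a b c d e f g h
  ─────────────────
8│♜ ♞ ♝ ♛ ♚ ♝ ♞ ♜│8
7│♟ ♟ ♟ ♟ ♟ ♟ · ·│7
6│· · · · · · ♟ ·│6
5│· · · · · · · ♟│5
4│· · · · ♙ · · ·│4
3│· · · · · · ♙ ·│3
2│♙ ♙ ♙ ♙ · ♙ · ♙│2
1│♖ ♘ ♗ ♕ ♔ ♗ ♘ ♖│1
  ─────────────────
  a b c d e f g h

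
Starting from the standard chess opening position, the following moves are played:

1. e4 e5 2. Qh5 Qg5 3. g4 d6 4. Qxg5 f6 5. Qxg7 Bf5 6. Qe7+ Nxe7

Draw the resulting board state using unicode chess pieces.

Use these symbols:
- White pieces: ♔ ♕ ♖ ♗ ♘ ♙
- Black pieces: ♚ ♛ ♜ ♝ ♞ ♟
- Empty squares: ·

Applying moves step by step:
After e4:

♜ ♞ ♝ ♛ ♚ ♝ ♞ ♜
♟ ♟ ♟ ♟ ♟ ♟ ♟ ♟
· · · · · · · ·
· · · · · · · ·
· · · · ♙ · · ·
· · · · · · · ·
♙ ♙ ♙ ♙ · ♙ ♙ ♙
♖ ♘ ♗ ♕ ♔ ♗ ♘ ♖


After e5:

♜ ♞ ♝ ♛ ♚ ♝ ♞ ♜
♟ ♟ ♟ ♟ · ♟ ♟ ♟
· · · · · · · ·
· · · · ♟ · · ·
· · · · ♙ · · ·
· · · · · · · ·
♙ ♙ ♙ ♙ · ♙ ♙ ♙
♖ ♘ ♗ ♕ ♔ ♗ ♘ ♖


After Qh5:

♜ ♞ ♝ ♛ ♚ ♝ ♞ ♜
♟ ♟ ♟ ♟ · ♟ ♟ ♟
· · · · · · · ·
· · · · ♟ · · ♕
· · · · ♙ · · ·
· · · · · · · ·
♙ ♙ ♙ ♙ · ♙ ♙ ♙
♖ ♘ ♗ · ♔ ♗ ♘ ♖


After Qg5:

♜ ♞ ♝ · ♚ ♝ ♞ ♜
♟ ♟ ♟ ♟ · ♟ ♟ ♟
· · · · · · · ·
· · · · ♟ · ♛ ♕
· · · · ♙ · · ·
· · · · · · · ·
♙ ♙ ♙ ♙ · ♙ ♙ ♙
♖ ♘ ♗ · ♔ ♗ ♘ ♖


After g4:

♜ ♞ ♝ · ♚ ♝ ♞ ♜
♟ ♟ ♟ ♟ · ♟ ♟ ♟
· · · · · · · ·
· · · · ♟ · ♛ ♕
· · · · ♙ · ♙ ·
· · · · · · · ·
♙ ♙ ♙ ♙ · ♙ · ♙
♖ ♘ ♗ · ♔ ♗ ♘ ♖


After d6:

♜ ♞ ♝ · ♚ ♝ ♞ ♜
♟ ♟ ♟ · · ♟ ♟ ♟
· · · ♟ · · · ·
· · · · ♟ · ♛ ♕
· · · · ♙ · ♙ ·
· · · · · · · ·
♙ ♙ ♙ ♙ · ♙ · ♙
♖ ♘ ♗ · ♔ ♗ ♘ ♖


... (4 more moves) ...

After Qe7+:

♜ ♞ · · ♚ ♝ ♞ ♜
♟ ♟ ♟ · ♕ · · ♟
· · · ♟ · ♟ · ·
· · · · ♟ ♝ · ·
· · · · ♙ · ♙ ·
· · · · · · · ·
♙ ♙ ♙ ♙ · ♙ · ♙
♖ ♘ ♗ · ♔ ♗ ♘ ♖


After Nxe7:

♜ ♞ · · ♚ ♝ · ♜
♟ ♟ ♟ · ♞ · · ♟
· · · ♟ · ♟ · ·
· · · · ♟ ♝ · ·
· · · · ♙ · ♙ ·
· · · · · · · ·
♙ ♙ ♙ ♙ · ♙ · ♙
♖ ♘ ♗ · ♔ ♗ ♘ ♖



  a b c d e f g h
  ─────────────────
8│♜ ♞ · · ♚ ♝ · ♜│8
7│♟ ♟ ♟ · ♞ · · ♟│7
6│· · · ♟ · ♟ · ·│6
5│· · · · ♟ ♝ · ·│5
4│· · · · ♙ · ♙ ·│4
3│· · · · · · · ·│3
2│♙ ♙ ♙ ♙ · ♙ · ♙│2
1│♖ ♘ ♗ · ♔ ♗ ♘ ♖│1
  ─────────────────
  a b c d e f g h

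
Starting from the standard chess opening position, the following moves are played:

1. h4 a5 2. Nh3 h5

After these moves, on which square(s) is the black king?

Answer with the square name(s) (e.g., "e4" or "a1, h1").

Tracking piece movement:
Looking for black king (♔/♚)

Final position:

  a b c d e f g h
  ─────────────────
8│♜ ♞ ♝ ♛ ♚ ♝ ♞ ♜│8
7│· ♟ ♟ ♟ ♟ ♟ ♟ ·│7
6│· · · · · · · ·│6
5│♟ · · · · · · ♟│5
4│· · · · · · · ♙│4
3│· · · · · · · ♘│3
2│♙ ♙ ♙ ♙ ♙ ♙ ♙ ·│2
1│♖ ♘ ♗ ♕ ♔ ♗ · ♖│1
  ─────────────────
  a b c d e f g h


e8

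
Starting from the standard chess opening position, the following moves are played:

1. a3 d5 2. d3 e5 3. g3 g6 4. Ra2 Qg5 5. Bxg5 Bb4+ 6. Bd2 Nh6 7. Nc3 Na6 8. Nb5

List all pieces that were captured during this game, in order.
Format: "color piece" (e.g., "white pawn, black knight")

Tracking captures:
  Bxg5: captured black queen

black queen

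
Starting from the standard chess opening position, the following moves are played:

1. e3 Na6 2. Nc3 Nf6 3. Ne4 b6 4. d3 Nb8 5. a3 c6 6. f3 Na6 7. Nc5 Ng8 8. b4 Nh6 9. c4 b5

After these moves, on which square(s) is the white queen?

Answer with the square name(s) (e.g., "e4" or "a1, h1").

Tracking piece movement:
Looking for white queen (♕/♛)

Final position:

  a b c d e f g h
  ─────────────────
8│♜ · ♝ ♛ ♚ ♝ · ♜│8
7│♟ · · ♟ ♟ ♟ ♟ ♟│7
6│♞ · ♟ · · · · ♞│6
5│· ♟ ♘ · · · · ·│5
4│· ♙ ♙ · · · · ·│4
3│♙ · · ♙ ♙ ♙ · ·│3
2│· · · · · · ♙ ♙│2
1│♖ · ♗ ♕ ♔ ♗ ♘ ♖│1
  ─────────────────
  a b c d e f g h


d1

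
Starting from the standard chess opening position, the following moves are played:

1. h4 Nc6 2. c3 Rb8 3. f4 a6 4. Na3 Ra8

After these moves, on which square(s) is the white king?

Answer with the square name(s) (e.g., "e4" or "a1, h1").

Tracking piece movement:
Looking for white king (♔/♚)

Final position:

  a b c d e f g h
  ─────────────────
8│♜ · ♝ ♛ ♚ ♝ ♞ ♜│8
7│· ♟ ♟ ♟ ♟ ♟ ♟ ♟│7
6│♟ · ♞ · · · · ·│6
5│· · · · · · · ·│5
4│· · · · · ♙ · ♙│4
3│♘ · ♙ · · · · ·│3
2│♙ ♙ · ♙ ♙ · ♙ ·│2
1│♖ · ♗ ♕ ♔ ♗ ♘ ♖│1
  ─────────────────
  a b c d e f g h


e1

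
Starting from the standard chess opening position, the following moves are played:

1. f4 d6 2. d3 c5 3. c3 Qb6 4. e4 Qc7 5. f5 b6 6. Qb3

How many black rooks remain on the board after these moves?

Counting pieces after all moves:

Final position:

  a b c d e f g h
  ─────────────────
8│♜ ♞ ♝ · ♚ ♝ ♞ ♜│8
7│♟ · ♛ · ♟ ♟ ♟ ♟│7
6│· ♟ · ♟ · · · ·│6
5│· · ♟ · · ♙ · ·│5
4│· · · · ♙ · · ·│4
3│· ♕ ♙ ♙ · · · ·│3
2│♙ ♙ · · · · ♙ ♙│2
1│♖ ♘ ♗ · ♔ ♗ ♘ ♖│1
  ─────────────────
  a b c d e f g h


2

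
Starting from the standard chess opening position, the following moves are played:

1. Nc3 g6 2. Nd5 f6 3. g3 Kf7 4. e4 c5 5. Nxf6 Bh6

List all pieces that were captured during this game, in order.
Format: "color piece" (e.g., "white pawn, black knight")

Tracking captures:
  Nxf6: captured black pawn

black pawn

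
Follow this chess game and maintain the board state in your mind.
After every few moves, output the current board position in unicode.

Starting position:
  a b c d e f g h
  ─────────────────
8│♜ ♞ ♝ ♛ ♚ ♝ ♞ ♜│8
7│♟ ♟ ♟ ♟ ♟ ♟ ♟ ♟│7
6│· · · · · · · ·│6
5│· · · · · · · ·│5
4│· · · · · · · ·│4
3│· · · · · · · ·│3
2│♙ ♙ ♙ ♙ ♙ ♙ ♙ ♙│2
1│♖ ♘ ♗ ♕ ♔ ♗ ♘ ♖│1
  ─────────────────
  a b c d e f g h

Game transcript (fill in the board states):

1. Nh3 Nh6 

  a b c d e f g h
  ─────────────────
8│♜ ♞ ♝ ♛ ♚ ♝ · ♜│8
7│♟ ♟ ♟ ♟ ♟ ♟ ♟ ♟│7
6│· · · · · · · ♞│6
5│· · · · · · · ·│5
4│· · · · · · · ·│4
3│· · · · · · · ♘│3
2│♙ ♙ ♙ ♙ ♙ ♙ ♙ ♙│2
1│♖ ♘ ♗ ♕ ♔ ♗ · ♖│1
  ─────────────────
  a b c d e f g h

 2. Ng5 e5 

  a b c d e f g h
  ─────────────────
8│♜ ♞ ♝ ♛ ♚ ♝ · ♜│8
7│♟ ♟ ♟ ♟ · ♟ ♟ ♟│7
6│· · · · · · · ♞│6
5│· · · · ♟ · ♘ ·│5
4│· · · · · · · ·│4
3│· · · · · · · ·│3
2│♙ ♙ ♙ ♙ ♙ ♙ ♙ ♙│2
1│♖ ♘ ♗ ♕ ♔ ♗ · ♖│1
  ─────────────────
  a b c d e f g h

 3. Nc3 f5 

  a b c d e f g h
  ─────────────────
8│♜ ♞ ♝ ♛ ♚ ♝ · ♜│8
7│♟ ♟ ♟ ♟ · · ♟ ♟│7
6│· · · · · · · ♞│6
5│· · · · ♟ ♟ ♘ ·│5
4│· · · · · · · ·│4
3│· · ♘ · · · · ·│3
2│♙ ♙ ♙ ♙ ♙ ♙ ♙ ♙│2
1│♖ · ♗ ♕ ♔ ♗ · ♖│1
  ─────────────────
  a b c d e f g h

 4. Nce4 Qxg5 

  a b c d e f g h
  ─────────────────
8│♜ ♞ ♝ · ♚ ♝ · ♜│8
7│♟ ♟ ♟ ♟ · · ♟ ♟│7
6│· · · · · · · ♞│6
5│· · · · ♟ ♟ ♛ ·│5
4│· · · · ♘ · · ·│4
3│· · · · · · · ·│3
2│♙ ♙ ♙ ♙ ♙ ♙ ♙ ♙│2
1│♖ · ♗ ♕ ♔ ♗ · ♖│1
  ─────────────────
  a b c d e f g h



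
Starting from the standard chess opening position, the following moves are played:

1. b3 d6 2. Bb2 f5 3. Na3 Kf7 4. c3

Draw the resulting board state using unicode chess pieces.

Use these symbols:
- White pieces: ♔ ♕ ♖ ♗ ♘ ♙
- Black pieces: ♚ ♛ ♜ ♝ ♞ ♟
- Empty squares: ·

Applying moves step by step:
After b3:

♜ ♞ ♝ ♛ ♚ ♝ ♞ ♜
♟ ♟ ♟ ♟ ♟ ♟ ♟ ♟
· · · · · · · ·
· · · · · · · ·
· · · · · · · ·
· ♙ · · · · · ·
♙ · ♙ ♙ ♙ ♙ ♙ ♙
♖ ♘ ♗ ♕ ♔ ♗ ♘ ♖


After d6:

♜ ♞ ♝ ♛ ♚ ♝ ♞ ♜
♟ ♟ ♟ · ♟ ♟ ♟ ♟
· · · ♟ · · · ·
· · · · · · · ·
· · · · · · · ·
· ♙ · · · · · ·
♙ · ♙ ♙ ♙ ♙ ♙ ♙
♖ ♘ ♗ ♕ ♔ ♗ ♘ ♖


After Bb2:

♜ ♞ ♝ ♛ ♚ ♝ ♞ ♜
♟ ♟ ♟ · ♟ ♟ ♟ ♟
· · · ♟ · · · ·
· · · · · · · ·
· · · · · · · ·
· ♙ · · · · · ·
♙ ♗ ♙ ♙ ♙ ♙ ♙ ♙
♖ ♘ · ♕ ♔ ♗ ♘ ♖


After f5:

♜ ♞ ♝ ♛ ♚ ♝ ♞ ♜
♟ ♟ ♟ · ♟ · ♟ ♟
· · · ♟ · · · ·
· · · · · ♟ · ·
· · · · · · · ·
· ♙ · · · · · ·
♙ ♗ ♙ ♙ ♙ ♙ ♙ ♙
♖ ♘ · ♕ ♔ ♗ ♘ ♖


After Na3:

♜ ♞ ♝ ♛ ♚ ♝ ♞ ♜
♟ ♟ ♟ · ♟ · ♟ ♟
· · · ♟ · · · ·
· · · · · ♟ · ·
· · · · · · · ·
♘ ♙ · · · · · ·
♙ ♗ ♙ ♙ ♙ ♙ ♙ ♙
♖ · · ♕ ♔ ♗ ♘ ♖


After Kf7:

♜ ♞ ♝ ♛ · ♝ ♞ ♜
♟ ♟ ♟ · ♟ ♚ ♟ ♟
· · · ♟ · · · ·
· · · · · ♟ · ·
· · · · · · · ·
♘ ♙ · · · · · ·
♙ ♗ ♙ ♙ ♙ ♙ ♙ ♙
♖ · · ♕ ♔ ♗ ♘ ♖


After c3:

♜ ♞ ♝ ♛ · ♝ ♞ ♜
♟ ♟ ♟ · ♟ ♚ ♟ ♟
· · · ♟ · · · ·
· · · · · ♟ · ·
· · · · · · · ·
♘ ♙ ♙ · · · · ·
♙ ♗ · ♙ ♙ ♙ ♙ ♙
♖ · · ♕ ♔ ♗ ♘ ♖



  a b c d e f g h
  ─────────────────
8│♜ ♞ ♝ ♛ · ♝ ♞ ♜│8
7│♟ ♟ ♟ · ♟ ♚ ♟ ♟│7
6│· · · ♟ · · · ·│6
5│· · · · · ♟ · ·│5
4│· · · · · · · ·│4
3│♘ ♙ ♙ · · · · ·│3
2│♙ ♗ · ♙ ♙ ♙ ♙ ♙│2
1│♖ · · ♕ ♔ ♗ ♘ ♖│1
  ─────────────────
  a b c d e f g h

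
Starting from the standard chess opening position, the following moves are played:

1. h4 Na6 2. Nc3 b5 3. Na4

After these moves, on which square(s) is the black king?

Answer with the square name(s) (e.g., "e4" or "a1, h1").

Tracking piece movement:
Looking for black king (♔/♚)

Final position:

  a b c d e f g h
  ─────────────────
8│♜ · ♝ ♛ ♚ ♝ ♞ ♜│8
7│♟ · ♟ ♟ ♟ ♟ ♟ ♟│7
6│♞ · · · · · · ·│6
5│· ♟ · · · · · ·│5
4│♘ · · · · · · ♙│4
3│· · · · · · · ·│3
2│♙ ♙ ♙ ♙ ♙ ♙ ♙ ·│2
1│♖ · ♗ ♕ ♔ ♗ ♘ ♖│1
  ─────────────────
  a b c d e f g h


e8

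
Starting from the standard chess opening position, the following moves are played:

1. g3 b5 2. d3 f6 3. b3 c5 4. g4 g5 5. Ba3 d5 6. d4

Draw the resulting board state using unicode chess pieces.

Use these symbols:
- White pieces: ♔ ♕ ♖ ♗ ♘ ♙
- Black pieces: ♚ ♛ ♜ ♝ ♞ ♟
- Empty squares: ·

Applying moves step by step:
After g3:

♜ ♞ ♝ ♛ ♚ ♝ ♞ ♜
♟ ♟ ♟ ♟ ♟ ♟ ♟ ♟
· · · · · · · ·
· · · · · · · ·
· · · · · · · ·
· · · · · · ♙ ·
♙ ♙ ♙ ♙ ♙ ♙ · ♙
♖ ♘ ♗ ♕ ♔ ♗ ♘ ♖


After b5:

♜ ♞ ♝ ♛ ♚ ♝ ♞ ♜
♟ · ♟ ♟ ♟ ♟ ♟ ♟
· · · · · · · ·
· ♟ · · · · · ·
· · · · · · · ·
· · · · · · ♙ ·
♙ ♙ ♙ ♙ ♙ ♙ · ♙
♖ ♘ ♗ ♕ ♔ ♗ ♘ ♖


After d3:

♜ ♞ ♝ ♛ ♚ ♝ ♞ ♜
♟ · ♟ ♟ ♟ ♟ ♟ ♟
· · · · · · · ·
· ♟ · · · · · ·
· · · · · · · ·
· · · ♙ · · ♙ ·
♙ ♙ ♙ · ♙ ♙ · ♙
♖ ♘ ♗ ♕ ♔ ♗ ♘ ♖


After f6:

♜ ♞ ♝ ♛ ♚ ♝ ♞ ♜
♟ · ♟ ♟ ♟ · ♟ ♟
· · · · · ♟ · ·
· ♟ · · · · · ·
· · · · · · · ·
· · · ♙ · · ♙ ·
♙ ♙ ♙ · ♙ ♙ · ♙
♖ ♘ ♗ ♕ ♔ ♗ ♘ ♖


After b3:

♜ ♞ ♝ ♛ ♚ ♝ ♞ ♜
♟ · ♟ ♟ ♟ · ♟ ♟
· · · · · ♟ · ·
· ♟ · · · · · ·
· · · · · · · ·
· ♙ · ♙ · · ♙ ·
♙ · ♙ · ♙ ♙ · ♙
♖ ♘ ♗ ♕ ♔ ♗ ♘ ♖


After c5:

♜ ♞ ♝ ♛ ♚ ♝ ♞ ♜
♟ · · ♟ ♟ · ♟ ♟
· · · · · ♟ · ·
· ♟ ♟ · · · · ·
· · · · · · · ·
· ♙ · ♙ · · ♙ ·
♙ · ♙ · ♙ ♙ · ♙
♖ ♘ ♗ ♕ ♔ ♗ ♘ ♖


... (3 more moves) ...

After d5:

♜ ♞ ♝ ♛ ♚ ♝ ♞ ♜
♟ · · · ♟ · · ♟
· · · · · ♟ · ·
· ♟ ♟ ♟ · · ♟ ·
· · · · · · ♙ ·
♗ ♙ · ♙ · · · ·
♙ · ♙ · ♙ ♙ · ♙
♖ ♘ · ♕ ♔ ♗ ♘ ♖


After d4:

♜ ♞ ♝ ♛ ♚ ♝ ♞ ♜
♟ · · · ♟ · · ♟
· · · · · ♟ · ·
· ♟ ♟ ♟ · · ♟ ·
· · · ♙ · · ♙ ·
♗ ♙ · · · · · ·
♙ · ♙ · ♙ ♙ · ♙
♖ ♘ · ♕ ♔ ♗ ♘ ♖



  a b c d e f g h
  ─────────────────
8│♜ ♞ ♝ ♛ ♚ ♝ ♞ ♜│8
7│♟ · · · ♟ · · ♟│7
6│· · · · · ♟ · ·│6
5│· ♟ ♟ ♟ · · ♟ ·│5
4│· · · ♙ · · ♙ ·│4
3│♗ ♙ · · · · · ·│3
2│♙ · ♙ · ♙ ♙ · ♙│2
1│♖ ♘ · ♕ ♔ ♗ ♘ ♖│1
  ─────────────────
  a b c d e f g h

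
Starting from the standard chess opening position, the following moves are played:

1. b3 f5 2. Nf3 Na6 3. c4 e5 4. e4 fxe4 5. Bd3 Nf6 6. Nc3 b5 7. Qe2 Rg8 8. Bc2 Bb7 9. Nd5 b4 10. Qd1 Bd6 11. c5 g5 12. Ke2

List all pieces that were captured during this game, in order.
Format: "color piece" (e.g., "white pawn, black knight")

Tracking captures:
  fxe4: captured white pawn

white pawn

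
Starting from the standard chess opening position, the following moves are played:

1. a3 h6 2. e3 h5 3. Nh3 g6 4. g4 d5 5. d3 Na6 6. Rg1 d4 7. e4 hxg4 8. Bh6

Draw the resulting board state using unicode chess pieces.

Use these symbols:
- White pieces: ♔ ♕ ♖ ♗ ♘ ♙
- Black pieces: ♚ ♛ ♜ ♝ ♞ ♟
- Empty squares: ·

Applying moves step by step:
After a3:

♜ ♞ ♝ ♛ ♚ ♝ ♞ ♜
♟ ♟ ♟ ♟ ♟ ♟ ♟ ♟
· · · · · · · ·
· · · · · · · ·
· · · · · · · ·
♙ · · · · · · ·
· ♙ ♙ ♙ ♙ ♙ ♙ ♙
♖ ♘ ♗ ♕ ♔ ♗ ♘ ♖


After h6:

♜ ♞ ♝ ♛ ♚ ♝ ♞ ♜
♟ ♟ ♟ ♟ ♟ ♟ ♟ ·
· · · · · · · ♟
· · · · · · · ·
· · · · · · · ·
♙ · · · · · · ·
· ♙ ♙ ♙ ♙ ♙ ♙ ♙
♖ ♘ ♗ ♕ ♔ ♗ ♘ ♖


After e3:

♜ ♞ ♝ ♛ ♚ ♝ ♞ ♜
♟ ♟ ♟ ♟ ♟ ♟ ♟ ·
· · · · · · · ♟
· · · · · · · ·
· · · · · · · ·
♙ · · · ♙ · · ·
· ♙ ♙ ♙ · ♙ ♙ ♙
♖ ♘ ♗ ♕ ♔ ♗ ♘ ♖


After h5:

♜ ♞ ♝ ♛ ♚ ♝ ♞ ♜
♟ ♟ ♟ ♟ ♟ ♟ ♟ ·
· · · · · · · ·
· · · · · · · ♟
· · · · · · · ·
♙ · · · ♙ · · ·
· ♙ ♙ ♙ · ♙ ♙ ♙
♖ ♘ ♗ ♕ ♔ ♗ ♘ ♖


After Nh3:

♜ ♞ ♝ ♛ ♚ ♝ ♞ ♜
♟ ♟ ♟ ♟ ♟ ♟ ♟ ·
· · · · · · · ·
· · · · · · · ♟
· · · · · · · ·
♙ · · · ♙ · · ♘
· ♙ ♙ ♙ · ♙ ♙ ♙
♖ ♘ ♗ ♕ ♔ ♗ · ♖


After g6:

♜ ♞ ♝ ♛ ♚ ♝ ♞ ♜
♟ ♟ ♟ ♟ ♟ ♟ · ·
· · · · · · ♟ ·
· · · · · · · ♟
· · · · · · · ·
♙ · · · ♙ · · ♘
· ♙ ♙ ♙ · ♙ ♙ ♙
♖ ♘ ♗ ♕ ♔ ♗ · ♖


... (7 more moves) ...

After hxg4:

♜ · ♝ ♛ ♚ ♝ ♞ ♜
♟ ♟ ♟ · ♟ ♟ · ·
♞ · · · · · ♟ ·
· · · · · · · ·
· · · ♟ ♙ · ♟ ·
♙ · · ♙ · · · ♘
· ♙ ♙ · · ♙ · ♙
♖ ♘ ♗ ♕ ♔ ♗ ♖ ·


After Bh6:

♜ · ♝ ♛ ♚ ♝ ♞ ♜
♟ ♟ ♟ · ♟ ♟ · ·
♞ · · · · · ♟ ♗
· · · · · · · ·
· · · ♟ ♙ · ♟ ·
♙ · · ♙ · · · ♘
· ♙ ♙ · · ♙ · ♙
♖ ♘ · ♕ ♔ ♗ ♖ ·



  a b c d e f g h
  ─────────────────
8│♜ · ♝ ♛ ♚ ♝ ♞ ♜│8
7│♟ ♟ ♟ · ♟ ♟ · ·│7
6│♞ · · · · · ♟ ♗│6
5│· · · · · · · ·│5
4│· · · ♟ ♙ · ♟ ·│4
3│♙ · · ♙ · · · ♘│3
2│· ♙ ♙ · · ♙ · ♙│2
1│♖ ♘ · ♕ ♔ ♗ ♖ ·│1
  ─────────────────
  a b c d e f g h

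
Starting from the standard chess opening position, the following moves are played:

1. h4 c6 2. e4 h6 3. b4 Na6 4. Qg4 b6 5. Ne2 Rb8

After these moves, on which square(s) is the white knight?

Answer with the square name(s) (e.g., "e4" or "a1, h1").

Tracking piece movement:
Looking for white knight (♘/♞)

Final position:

  a b c d e f g h
  ─────────────────
8│· ♜ ♝ ♛ ♚ ♝ ♞ ♜│8
7│♟ · · ♟ ♟ ♟ ♟ ·│7
6│♞ ♟ ♟ · · · · ♟│6
5│· · · · · · · ·│5
4│· ♙ · · ♙ · ♕ ♙│4
3│· · · · · · · ·│3
2│♙ · ♙ ♙ ♘ ♙ ♙ ·│2
1│♖ ♘ ♗ · ♔ ♗ · ♖│1
  ─────────────────
  a b c d e f g h


b1, e2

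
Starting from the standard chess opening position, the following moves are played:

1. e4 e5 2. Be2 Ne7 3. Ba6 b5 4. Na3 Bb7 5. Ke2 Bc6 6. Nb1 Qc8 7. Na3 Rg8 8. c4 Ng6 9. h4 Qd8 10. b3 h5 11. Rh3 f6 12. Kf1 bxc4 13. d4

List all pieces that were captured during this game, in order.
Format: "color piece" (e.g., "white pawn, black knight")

Tracking captures:
  bxc4: captured white pawn

white pawn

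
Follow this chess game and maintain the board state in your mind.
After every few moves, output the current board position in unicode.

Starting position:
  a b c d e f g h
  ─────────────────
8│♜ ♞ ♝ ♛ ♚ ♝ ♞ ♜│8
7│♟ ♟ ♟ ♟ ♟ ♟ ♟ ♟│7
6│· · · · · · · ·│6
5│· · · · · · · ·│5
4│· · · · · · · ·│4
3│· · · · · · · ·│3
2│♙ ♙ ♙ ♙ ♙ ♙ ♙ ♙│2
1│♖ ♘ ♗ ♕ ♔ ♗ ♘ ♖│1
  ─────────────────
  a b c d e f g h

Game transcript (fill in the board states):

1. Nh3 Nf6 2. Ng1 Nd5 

  a b c d e f g h
  ─────────────────
8│♜ ♞ ♝ ♛ ♚ ♝ · ♜│8
7│♟ ♟ ♟ ♟ ♟ ♟ ♟ ♟│7
6│· · · · · · · ·│6
5│· · · ♞ · · · ·│5
4│· · · · · · · ·│4
3│· · · · · · · ·│3
2│♙ ♙ ♙ ♙ ♙ ♙ ♙ ♙│2
1│♖ ♘ ♗ ♕ ♔ ♗ ♘ ♖│1
  ─────────────────
  a b c d e f g h

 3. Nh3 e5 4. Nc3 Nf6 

  a b c d e f g h
  ─────────────────
8│♜ ♞ ♝ ♛ ♚ ♝ · ♜│8
7│♟ ♟ ♟ ♟ · ♟ ♟ ♟│7
6│· · · · · ♞ · ·│6
5│· · · · ♟ · · ·│5
4│· · · · · · · ·│4
3│· · ♘ · · · · ♘│3
2│♙ ♙ ♙ ♙ ♙ ♙ ♙ ♙│2
1│♖ · ♗ ♕ ♔ ♗ · ♖│1
  ─────────────────
  a b c d e f g h

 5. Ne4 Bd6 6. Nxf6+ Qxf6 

  a b c d e f g h
  ─────────────────
8│♜ ♞ ♝ · ♚ · · ♜│8
7│♟ ♟ ♟ ♟ · ♟ ♟ ♟│7
6│· · · ♝ · ♛ · ·│6
5│· · · · ♟ · · ·│5
4│· · · · · · · ·│4
3│· · · · · · · ♘│3
2│♙ ♙ ♙ ♙ ♙ ♙ ♙ ♙│2
1│♖ · ♗ ♕ ♔ ♗ · ♖│1
  ─────────────────
  a b c d e f g h

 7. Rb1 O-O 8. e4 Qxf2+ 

  a b c d e f g h
  ─────────────────
8│♜ ♞ ♝ · · ♜ ♚ ·│8
7│♟ ♟ ♟ ♟ · ♟ ♟ ♟│7
6│· · · ♝ · · · ·│6
5│· · · · ♟ · · ·│5
4│· · · · ♙ · · ·│4
3│· · · · · · · ♘│3
2│♙ ♙ ♙ ♙ · ♛ ♙ ♙│2
1│· ♖ ♗ ♕ ♔ ♗ · ♖│1
  ─────────────────
  a b c d e f g h

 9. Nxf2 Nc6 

  a b c d e f g h
  ─────────────────
8│♜ · ♝ · · ♜ ♚ ·│8
7│♟ ♟ ♟ ♟ · ♟ ♟ ♟│7
6│· · ♞ ♝ · · · ·│6
5│· · · · ♟ · · ·│5
4│· · · · ♙ · · ·│4
3│· · · · · · · ·│3
2│♙ ♙ ♙ ♙ · ♘ ♙ ♙│2
1│· ♖ ♗ ♕ ♔ ♗ · ♖│1
  ─────────────────
  a b c d e f g h


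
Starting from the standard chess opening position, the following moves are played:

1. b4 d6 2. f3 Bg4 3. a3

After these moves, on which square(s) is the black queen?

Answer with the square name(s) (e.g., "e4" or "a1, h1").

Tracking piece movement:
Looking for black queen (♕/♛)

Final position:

  a b c d e f g h
  ─────────────────
8│♜ ♞ · ♛ ♚ ♝ ♞ ♜│8
7│♟ ♟ ♟ · ♟ ♟ ♟ ♟│7
6│· · · ♟ · · · ·│6
5│· · · · · · · ·│5
4│· ♙ · · · · ♝ ·│4
3│♙ · · · · ♙ · ·│3
2│· · ♙ ♙ ♙ · ♙ ♙│2
1│♖ ♘ ♗ ♕ ♔ ♗ ♘ ♖│1
  ─────────────────
  a b c d e f g h


d8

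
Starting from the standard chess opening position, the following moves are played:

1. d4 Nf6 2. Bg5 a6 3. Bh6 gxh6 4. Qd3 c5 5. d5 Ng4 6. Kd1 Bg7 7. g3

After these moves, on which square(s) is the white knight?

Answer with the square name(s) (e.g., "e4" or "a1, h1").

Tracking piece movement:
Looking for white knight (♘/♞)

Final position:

  a b c d e f g h
  ─────────────────
8│♜ ♞ ♝ ♛ ♚ · · ♜│8
7│· ♟ · ♟ ♟ ♟ ♝ ♟│7
6│♟ · · · · · · ♟│6
5│· · ♟ ♙ · · · ·│5
4│· · · · · · ♞ ·│4
3│· · · ♕ · · ♙ ·│3
2│♙ ♙ ♙ · ♙ ♙ · ♙│2
1│♖ ♘ · ♔ · ♗ ♘ ♖│1
  ─────────────────
  a b c d e f g h


b1, g1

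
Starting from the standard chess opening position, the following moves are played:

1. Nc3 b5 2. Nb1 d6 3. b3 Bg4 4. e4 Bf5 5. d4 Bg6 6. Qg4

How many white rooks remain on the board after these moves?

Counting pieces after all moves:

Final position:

  a b c d e f g h
  ─────────────────
8│♜ ♞ · ♛ ♚ ♝ ♞ ♜│8
7│♟ · ♟ · ♟ ♟ ♟ ♟│7
6│· · · ♟ · · ♝ ·│6
5│· ♟ · · · · · ·│5
4│· · · ♙ ♙ · ♕ ·│4
3│· ♙ · · · · · ·│3
2│♙ · ♙ · · ♙ ♙ ♙│2
1│♖ ♘ ♗ · ♔ ♗ ♘ ♖│1
  ─────────────────
  a b c d e f g h


2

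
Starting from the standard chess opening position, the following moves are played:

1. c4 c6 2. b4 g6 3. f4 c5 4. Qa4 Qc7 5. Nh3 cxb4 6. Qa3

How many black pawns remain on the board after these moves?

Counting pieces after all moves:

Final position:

  a b c d e f g h
  ─────────────────
8│♜ ♞ ♝ · ♚ ♝ ♞ ♜│8
7│♟ ♟ ♛ ♟ ♟ ♟ · ♟│7
6│· · · · · · ♟ ·│6
5│· · · · · · · ·│5
4│· ♟ ♙ · · ♙ · ·│4
3│♕ · · · · · · ♘│3
2│♙ · · ♙ ♙ · ♙ ♙│2
1│♖ ♘ ♗ · ♔ ♗ · ♖│1
  ─────────────────
  a b c d e f g h


8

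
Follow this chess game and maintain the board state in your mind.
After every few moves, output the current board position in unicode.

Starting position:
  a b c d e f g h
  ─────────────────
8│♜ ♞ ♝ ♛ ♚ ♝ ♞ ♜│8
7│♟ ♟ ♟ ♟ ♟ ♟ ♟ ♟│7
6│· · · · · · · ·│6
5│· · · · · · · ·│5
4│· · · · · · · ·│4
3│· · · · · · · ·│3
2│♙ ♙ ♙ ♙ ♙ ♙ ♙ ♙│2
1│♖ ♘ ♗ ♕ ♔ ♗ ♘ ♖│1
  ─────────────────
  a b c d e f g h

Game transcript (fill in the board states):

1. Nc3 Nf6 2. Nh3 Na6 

  a b c d e f g h
  ─────────────────
8│♜ · ♝ ♛ ♚ ♝ · ♜│8
7│♟ ♟ ♟ ♟ ♟ ♟ ♟ ♟│7
6│♞ · · · · ♞ · ·│6
5│· · · · · · · ·│5
4│· · · · · · · ·│4
3│· · ♘ · · · · ♘│3
2│♙ ♙ ♙ ♙ ♙ ♙ ♙ ♙│2
1│♖ · ♗ ♕ ♔ ♗ · ♖│1
  ─────────────────
  a b c d e f g h

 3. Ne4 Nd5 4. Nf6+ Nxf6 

  a b c d e f g h
  ─────────────────
8│♜ · ♝ ♛ ♚ ♝ · ♜│8
7│♟ ♟ ♟ ♟ ♟ ♟ ♟ ♟│7
6│♞ · · · · ♞ · ·│6
5│· · · · · · · ·│5
4│· · · · · · · ·│4
3│· · · · · · · ♘│3
2│♙ ♙ ♙ ♙ ♙ ♙ ♙ ♙│2
1│♖ · ♗ ♕ ♔ ♗ · ♖│1
  ─────────────────
  a b c d e f g h

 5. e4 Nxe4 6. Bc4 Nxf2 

  a b c d e f g h
  ─────────────────
8│♜ · ♝ ♛ ♚ ♝ · ♜│8
7│♟ ♟ ♟ ♟ ♟ ♟ ♟ ♟│7
6│♞ · · · · · · ·│6
5│· · · · · · · ·│5
4│· · ♗ · · · · ·│4
3│· · · · · · · ♘│3
2│♙ ♙ ♙ ♙ · ♞ ♙ ♙│2
1│♖ · ♗ ♕ ♔ · · ♖│1
  ─────────────────
  a b c d e f g h

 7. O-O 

  a b c d e f g h
  ─────────────────
8│♜ · ♝ ♛ ♚ ♝ · ♜│8
7│♟ ♟ ♟ ♟ ♟ ♟ ♟ ♟│7
6│♞ · · · · · · ·│6
5│· · · · · · · ·│5
4│· · ♗ · · · · ·│4
3│· · · · · · · ♘│3
2│♙ ♙ ♙ ♙ · ♞ ♙ ♙│2
1│♖ · ♗ ♕ · ♖ ♔ ·│1
  ─────────────────
  a b c d e f g h


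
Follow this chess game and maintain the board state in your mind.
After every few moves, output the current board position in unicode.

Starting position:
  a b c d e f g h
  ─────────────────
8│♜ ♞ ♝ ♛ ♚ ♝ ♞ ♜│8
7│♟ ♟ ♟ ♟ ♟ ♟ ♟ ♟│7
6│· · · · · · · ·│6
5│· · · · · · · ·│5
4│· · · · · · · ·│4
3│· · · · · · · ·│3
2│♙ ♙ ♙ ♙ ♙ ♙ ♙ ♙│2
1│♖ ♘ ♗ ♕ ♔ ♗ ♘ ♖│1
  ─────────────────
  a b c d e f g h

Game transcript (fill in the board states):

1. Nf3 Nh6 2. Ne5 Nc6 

  a b c d e f g h
  ─────────────────
8│♜ · ♝ ♛ ♚ ♝ · ♜│8
7│♟ ♟ ♟ ♟ ♟ ♟ ♟ ♟│7
6│· · ♞ · · · · ♞│6
5│· · · · ♘ · · ·│5
4│· · · · · · · ·│4
3│· · · · · · · ·│3
2│♙ ♙ ♙ ♙ ♙ ♙ ♙ ♙│2
1│♖ ♘ ♗ ♕ ♔ ♗ · ♖│1
  ─────────────────
  a b c d e f g h

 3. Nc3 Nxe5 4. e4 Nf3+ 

  a b c d e f g h
  ─────────────────
8│♜ · ♝ ♛ ♚ ♝ · ♜│8
7│♟ ♟ ♟ ♟ ♟ ♟ ♟ ♟│7
6│· · · · · · · ♞│6
5│· · · · · · · ·│5
4│· · · · ♙ · · ·│4
3│· · ♘ · · ♞ · ·│3
2│♙ ♙ ♙ ♙ · ♙ ♙ ♙│2
1│♖ · ♗ ♕ ♔ ♗ · ♖│1
  ─────────────────
  a b c d e f g h

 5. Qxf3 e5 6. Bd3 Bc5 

  a b c d e f g h
  ─────────────────
8│♜ · ♝ ♛ ♚ · · ♜│8
7│♟ ♟ ♟ ♟ · ♟ ♟ ♟│7
6│· · · · · · · ♞│6
5│· · ♝ · ♟ · · ·│5
4│· · · · ♙ · · ·│4
3│· · ♘ ♗ · ♕ · ·│3
2│♙ ♙ ♙ ♙ · ♙ ♙ ♙│2
1│♖ · ♗ · ♔ · · ♖│1
  ─────────────────
  a b c d e f g h

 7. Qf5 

  a b c d e f g h
  ─────────────────
8│♜ · ♝ ♛ ♚ · · ♜│8
7│♟ ♟ ♟ ♟ · ♟ ♟ ♟│7
6│· · · · · · · ♞│6
5│· · ♝ · ♟ ♕ · ·│5
4│· · · · ♙ · · ·│4
3│· · ♘ ♗ · · · ·│3
2│♙ ♙ ♙ ♙ · ♙ ♙ ♙│2
1│♖ · ♗ · ♔ · · ♖│1
  ─────────────────
  a b c d e f g h


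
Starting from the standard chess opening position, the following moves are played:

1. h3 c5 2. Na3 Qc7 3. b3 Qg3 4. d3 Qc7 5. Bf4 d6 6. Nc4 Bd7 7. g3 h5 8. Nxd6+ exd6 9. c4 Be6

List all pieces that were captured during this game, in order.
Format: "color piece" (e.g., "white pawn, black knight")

Tracking captures:
  Nxd6+: captured black pawn
  exd6: captured white knight

black pawn, white knight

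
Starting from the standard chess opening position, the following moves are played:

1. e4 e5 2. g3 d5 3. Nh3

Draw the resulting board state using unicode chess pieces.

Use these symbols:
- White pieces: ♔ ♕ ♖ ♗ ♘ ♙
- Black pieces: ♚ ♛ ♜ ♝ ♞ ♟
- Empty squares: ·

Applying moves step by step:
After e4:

♜ ♞ ♝ ♛ ♚ ♝ ♞ ♜
♟ ♟ ♟ ♟ ♟ ♟ ♟ ♟
· · · · · · · ·
· · · · · · · ·
· · · · ♙ · · ·
· · · · · · · ·
♙ ♙ ♙ ♙ · ♙ ♙ ♙
♖ ♘ ♗ ♕ ♔ ♗ ♘ ♖


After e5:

♜ ♞ ♝ ♛ ♚ ♝ ♞ ♜
♟ ♟ ♟ ♟ · ♟ ♟ ♟
· · · · · · · ·
· · · · ♟ · · ·
· · · · ♙ · · ·
· · · · · · · ·
♙ ♙ ♙ ♙ · ♙ ♙ ♙
♖ ♘ ♗ ♕ ♔ ♗ ♘ ♖


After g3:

♜ ♞ ♝ ♛ ♚ ♝ ♞ ♜
♟ ♟ ♟ ♟ · ♟ ♟ ♟
· · · · · · · ·
· · · · ♟ · · ·
· · · · ♙ · · ·
· · · · · · ♙ ·
♙ ♙ ♙ ♙ · ♙ · ♙
♖ ♘ ♗ ♕ ♔ ♗ ♘ ♖


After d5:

♜ ♞ ♝ ♛ ♚ ♝ ♞ ♜
♟ ♟ ♟ · · ♟ ♟ ♟
· · · · · · · ·
· · · ♟ ♟ · · ·
· · · · ♙ · · ·
· · · · · · ♙ ·
♙ ♙ ♙ ♙ · ♙ · ♙
♖ ♘ ♗ ♕ ♔ ♗ ♘ ♖


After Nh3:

♜ ♞ ♝ ♛ ♚ ♝ ♞ ♜
♟ ♟ ♟ · · ♟ ♟ ♟
· · · · · · · ·
· · · ♟ ♟ · · ·
· · · · ♙ · · ·
· · · · · · ♙ ♘
♙ ♙ ♙ ♙ · ♙ · ♙
♖ ♘ ♗ ♕ ♔ ♗ · ♖



  a b c d e f g h
  ─────────────────
8│♜ ♞ ♝ ♛ ♚ ♝ ♞ ♜│8
7│♟ ♟ ♟ · · ♟ ♟ ♟│7
6│· · · · · · · ·│6
5│· · · ♟ ♟ · · ·│5
4│· · · · ♙ · · ·│4
3│· · · · · · ♙ ♘│3
2│♙ ♙ ♙ ♙ · ♙ · ♙│2
1│♖ ♘ ♗ ♕ ♔ ♗ · ♖│1
  ─────────────────
  a b c d e f g h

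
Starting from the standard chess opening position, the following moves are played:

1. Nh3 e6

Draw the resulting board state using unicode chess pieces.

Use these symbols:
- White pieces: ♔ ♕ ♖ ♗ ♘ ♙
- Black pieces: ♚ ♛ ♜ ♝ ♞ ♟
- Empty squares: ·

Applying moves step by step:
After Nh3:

♜ ♞ ♝ ♛ ♚ ♝ ♞ ♜
♟ ♟ ♟ ♟ ♟ ♟ ♟ ♟
· · · · · · · ·
· · · · · · · ·
· · · · · · · ·
· · · · · · · ♘
♙ ♙ ♙ ♙ ♙ ♙ ♙ ♙
♖ ♘ ♗ ♕ ♔ ♗ · ♖


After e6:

♜ ♞ ♝ ♛ ♚ ♝ ♞ ♜
♟ ♟ ♟ ♟ · ♟ ♟ ♟
· · · · ♟ · · ·
· · · · · · · ·
· · · · · · · ·
· · · · · · · ♘
♙ ♙ ♙ ♙ ♙ ♙ ♙ ♙
♖ ♘ ♗ ♕ ♔ ♗ · ♖



  a b c d e f g h
  ─────────────────
8│♜ ♞ ♝ ♛ ♚ ♝ ♞ ♜│8
7│♟ ♟ ♟ ♟ · ♟ ♟ ♟│7
6│· · · · ♟ · · ·│6
5│· · · · · · · ·│5
4│· · · · · · · ·│4
3│· · · · · · · ♘│3
2│♙ ♙ ♙ ♙ ♙ ♙ ♙ ♙│2
1│♖ ♘ ♗ ♕ ♔ ♗ · ♖│1
  ─────────────────
  a b c d e f g h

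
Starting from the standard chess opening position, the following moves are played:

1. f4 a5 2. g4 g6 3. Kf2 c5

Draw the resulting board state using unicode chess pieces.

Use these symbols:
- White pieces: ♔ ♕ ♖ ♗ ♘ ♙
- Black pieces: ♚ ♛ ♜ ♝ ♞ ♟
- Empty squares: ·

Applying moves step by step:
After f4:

♜ ♞ ♝ ♛ ♚ ♝ ♞ ♜
♟ ♟ ♟ ♟ ♟ ♟ ♟ ♟
· · · · · · · ·
· · · · · · · ·
· · · · · ♙ · ·
· · · · · · · ·
♙ ♙ ♙ ♙ ♙ · ♙ ♙
♖ ♘ ♗ ♕ ♔ ♗ ♘ ♖


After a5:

♜ ♞ ♝ ♛ ♚ ♝ ♞ ♜
· ♟ ♟ ♟ ♟ ♟ ♟ ♟
· · · · · · · ·
♟ · · · · · · ·
· · · · · ♙ · ·
· · · · · · · ·
♙ ♙ ♙ ♙ ♙ · ♙ ♙
♖ ♘ ♗ ♕ ♔ ♗ ♘ ♖


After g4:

♜ ♞ ♝ ♛ ♚ ♝ ♞ ♜
· ♟ ♟ ♟ ♟ ♟ ♟ ♟
· · · · · · · ·
♟ · · · · · · ·
· · · · · ♙ ♙ ·
· · · · · · · ·
♙ ♙ ♙ ♙ ♙ · · ♙
♖ ♘ ♗ ♕ ♔ ♗ ♘ ♖


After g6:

♜ ♞ ♝ ♛ ♚ ♝ ♞ ♜
· ♟ ♟ ♟ ♟ ♟ · ♟
· · · · · · ♟ ·
♟ · · · · · · ·
· · · · · ♙ ♙ ·
· · · · · · · ·
♙ ♙ ♙ ♙ ♙ · · ♙
♖ ♘ ♗ ♕ ♔ ♗ ♘ ♖


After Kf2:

♜ ♞ ♝ ♛ ♚ ♝ ♞ ♜
· ♟ ♟ ♟ ♟ ♟ · ♟
· · · · · · ♟ ·
♟ · · · · · · ·
· · · · · ♙ ♙ ·
· · · · · · · ·
♙ ♙ ♙ ♙ ♙ ♔ · ♙
♖ ♘ ♗ ♕ · ♗ ♘ ♖


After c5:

♜ ♞ ♝ ♛ ♚ ♝ ♞ ♜
· ♟ · ♟ ♟ ♟ · ♟
· · · · · · ♟ ·
♟ · ♟ · · · · ·
· · · · · ♙ ♙ ·
· · · · · · · ·
♙ ♙ ♙ ♙ ♙ ♔ · ♙
♖ ♘ ♗ ♕ · ♗ ♘ ♖



  a b c d e f g h
  ─────────────────
8│♜ ♞ ♝ ♛ ♚ ♝ ♞ ♜│8
7│· ♟ · ♟ ♟ ♟ · ♟│7
6│· · · · · · ♟ ·│6
5│♟ · ♟ · · · · ·│5
4│· · · · · ♙ ♙ ·│4
3│· · · · · · · ·│3
2│♙ ♙ ♙ ♙ ♙ ♔ · ♙│2
1│♖ ♘ ♗ ♕ · ♗ ♘ ♖│1
  ─────────────────
  a b c d e f g h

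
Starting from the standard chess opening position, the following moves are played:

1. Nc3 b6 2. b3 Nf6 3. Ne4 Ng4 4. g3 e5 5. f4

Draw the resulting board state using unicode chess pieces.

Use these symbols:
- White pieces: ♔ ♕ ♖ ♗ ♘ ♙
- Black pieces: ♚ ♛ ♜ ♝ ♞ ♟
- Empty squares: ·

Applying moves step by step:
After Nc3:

♜ ♞ ♝ ♛ ♚ ♝ ♞ ♜
♟ ♟ ♟ ♟ ♟ ♟ ♟ ♟
· · · · · · · ·
· · · · · · · ·
· · · · · · · ·
· · ♘ · · · · ·
♙ ♙ ♙ ♙ ♙ ♙ ♙ ♙
♖ · ♗ ♕ ♔ ♗ ♘ ♖


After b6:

♜ ♞ ♝ ♛ ♚ ♝ ♞ ♜
♟ · ♟ ♟ ♟ ♟ ♟ ♟
· ♟ · · · · · ·
· · · · · · · ·
· · · · · · · ·
· · ♘ · · · · ·
♙ ♙ ♙ ♙ ♙ ♙ ♙ ♙
♖ · ♗ ♕ ♔ ♗ ♘ ♖


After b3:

♜ ♞ ♝ ♛ ♚ ♝ ♞ ♜
♟ · ♟ ♟ ♟ ♟ ♟ ♟
· ♟ · · · · · ·
· · · · · · · ·
· · · · · · · ·
· ♙ ♘ · · · · ·
♙ · ♙ ♙ ♙ ♙ ♙ ♙
♖ · ♗ ♕ ♔ ♗ ♘ ♖


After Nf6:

♜ ♞ ♝ ♛ ♚ ♝ · ♜
♟ · ♟ ♟ ♟ ♟ ♟ ♟
· ♟ · · · ♞ · ·
· · · · · · · ·
· · · · · · · ·
· ♙ ♘ · · · · ·
♙ · ♙ ♙ ♙ ♙ ♙ ♙
♖ · ♗ ♕ ♔ ♗ ♘ ♖


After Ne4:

♜ ♞ ♝ ♛ ♚ ♝ · ♜
♟ · ♟ ♟ ♟ ♟ ♟ ♟
· ♟ · · · ♞ · ·
· · · · · · · ·
· · · · ♘ · · ·
· ♙ · · · · · ·
♙ · ♙ ♙ ♙ ♙ ♙ ♙
♖ · ♗ ♕ ♔ ♗ ♘ ♖


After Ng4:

♜ ♞ ♝ ♛ ♚ ♝ · ♜
♟ · ♟ ♟ ♟ ♟ ♟ ♟
· ♟ · · · · · ·
· · · · · · · ·
· · · · ♘ · ♞ ·
· ♙ · · · · · ·
♙ · ♙ ♙ ♙ ♙ ♙ ♙
♖ · ♗ ♕ ♔ ♗ ♘ ♖


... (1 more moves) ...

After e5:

♜ ♞ ♝ ♛ ♚ ♝ · ♜
♟ · ♟ ♟ · ♟ ♟ ♟
· ♟ · · · · · ·
· · · · ♟ · · ·
· · · · ♘ · ♞ ·
· ♙ · · · · ♙ ·
♙ · ♙ ♙ ♙ ♙ · ♙
♖ · ♗ ♕ ♔ ♗ ♘ ♖


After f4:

♜ ♞ ♝ ♛ ♚ ♝ · ♜
♟ · ♟ ♟ · ♟ ♟ ♟
· ♟ · · · · · ·
· · · · ♟ · · ·
· · · · ♘ ♙ ♞ ·
· ♙ · · · · ♙ ·
♙ · ♙ ♙ ♙ · · ♙
♖ · ♗ ♕ ♔ ♗ ♘ ♖



  a b c d e f g h
  ─────────────────
8│♜ ♞ ♝ ♛ ♚ ♝ · ♜│8
7│♟ · ♟ ♟ · ♟ ♟ ♟│7
6│· ♟ · · · · · ·│6
5│· · · · ♟ · · ·│5
4│· · · · ♘ ♙ ♞ ·│4
3│· ♙ · · · · ♙ ·│3
2│♙ · ♙ ♙ ♙ · · ♙│2
1│♖ · ♗ ♕ ♔ ♗ ♘ ♖│1
  ─────────────────
  a b c d e f g h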